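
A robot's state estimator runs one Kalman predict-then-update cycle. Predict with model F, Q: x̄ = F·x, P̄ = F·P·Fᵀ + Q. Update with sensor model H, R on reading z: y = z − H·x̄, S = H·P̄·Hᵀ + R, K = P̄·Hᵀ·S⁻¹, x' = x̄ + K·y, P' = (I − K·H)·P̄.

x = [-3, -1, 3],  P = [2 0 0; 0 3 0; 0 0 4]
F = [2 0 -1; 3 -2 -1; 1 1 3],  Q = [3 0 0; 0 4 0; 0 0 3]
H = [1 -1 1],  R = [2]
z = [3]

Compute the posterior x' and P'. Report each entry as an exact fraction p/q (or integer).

x' = [-216/25, -216/25, 77/25]
P' = [348/25 298/25 -56/25; 298/25 1694/75 244/25; -56/25 244/25 332/25]

x̄ = F·x = [-9, -10, 5]
P̄ = F·P·Fᵀ + Q = [15 16 -8; 16 38 -12; -8 -12 44]
y = z − H·x̄ = [-3]
S = H·P̄·Hᵀ + R = [75]
K = P̄·Hᵀ·S⁻¹ = [-3/25; -34/75; 16/25]
x' = x̄ + K·y = [-216/25, -216/25, 77/25]
P' = (I − K·H)·P̄ = [348/25 298/25 -56/25; 298/25 1694/75 244/25; -56/25 244/25 332/25]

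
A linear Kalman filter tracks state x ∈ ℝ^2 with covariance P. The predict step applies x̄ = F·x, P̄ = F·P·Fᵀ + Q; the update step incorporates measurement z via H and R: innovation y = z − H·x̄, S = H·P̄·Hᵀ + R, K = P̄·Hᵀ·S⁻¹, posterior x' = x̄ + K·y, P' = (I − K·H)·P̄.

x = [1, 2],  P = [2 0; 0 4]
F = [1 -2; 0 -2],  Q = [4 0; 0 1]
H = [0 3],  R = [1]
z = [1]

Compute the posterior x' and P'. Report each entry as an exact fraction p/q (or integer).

x' = [81/77, 47/154]
P' = [542/77 8/77; 8/77 17/154]

x̄ = F·x = [-3, -4]
P̄ = F·P·Fᵀ + Q = [22 16; 16 17]
y = z − H·x̄ = [13]
S = H·P̄·Hᵀ + R = [154]
K = P̄·Hᵀ·S⁻¹ = [24/77; 51/154]
x' = x̄ + K·y = [81/77, 47/154]
P' = (I − K·H)·P̄ = [542/77 8/77; 8/77 17/154]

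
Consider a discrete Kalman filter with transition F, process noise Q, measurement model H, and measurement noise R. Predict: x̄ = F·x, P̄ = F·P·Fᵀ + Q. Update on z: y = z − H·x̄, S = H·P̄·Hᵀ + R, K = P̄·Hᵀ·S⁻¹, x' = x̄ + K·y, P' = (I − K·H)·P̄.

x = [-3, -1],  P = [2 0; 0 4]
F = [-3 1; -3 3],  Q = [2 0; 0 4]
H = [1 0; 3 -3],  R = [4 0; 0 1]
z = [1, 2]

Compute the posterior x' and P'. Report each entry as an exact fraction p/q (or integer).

x' = [2777/1312, 3765/2624]
P' = [1113/328 2229/656; 2229/656 4609/1312]

x̄ = F·x = [8, 6]
P̄ = F·P·Fᵀ + Q = [24 30; 30 58]
y = z − H·x̄ = [-7, -4]
S = H·P̄·Hᵀ + R = [28 -18; -18 199]
K = P̄·Hᵀ·S⁻¹ = [1113/1312 -9/656; 2229/2624 -453/1312]
x' = x̄ + K·y = [2777/1312, 3765/2624]
P' = (I − K·H)·P̄ = [1113/328 2229/656; 2229/656 4609/1312]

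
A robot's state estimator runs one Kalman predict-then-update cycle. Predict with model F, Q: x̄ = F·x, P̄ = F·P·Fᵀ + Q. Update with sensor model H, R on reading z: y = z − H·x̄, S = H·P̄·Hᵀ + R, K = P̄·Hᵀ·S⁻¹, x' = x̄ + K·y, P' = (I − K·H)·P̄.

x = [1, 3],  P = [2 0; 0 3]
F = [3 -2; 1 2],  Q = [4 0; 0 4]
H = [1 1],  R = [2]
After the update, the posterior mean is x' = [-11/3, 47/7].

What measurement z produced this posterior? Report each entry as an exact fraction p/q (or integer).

x̄ = F·x = [-3, 7]
P̄ = F·P·Fᵀ + Q = [34 -6; -6 18]
S = H·P̄·Hᵀ + R = [42]
K = P̄·Hᵀ·S⁻¹ = [2/3; 2/7]
x' − x̄ = [-2/3, -2/7] = K·y
y = (KᵀK)⁻¹·Kᵀ·(x' − x̄) = [-1]
z = y + H·x̄ = [-1] + [4] = [3]

z = [3]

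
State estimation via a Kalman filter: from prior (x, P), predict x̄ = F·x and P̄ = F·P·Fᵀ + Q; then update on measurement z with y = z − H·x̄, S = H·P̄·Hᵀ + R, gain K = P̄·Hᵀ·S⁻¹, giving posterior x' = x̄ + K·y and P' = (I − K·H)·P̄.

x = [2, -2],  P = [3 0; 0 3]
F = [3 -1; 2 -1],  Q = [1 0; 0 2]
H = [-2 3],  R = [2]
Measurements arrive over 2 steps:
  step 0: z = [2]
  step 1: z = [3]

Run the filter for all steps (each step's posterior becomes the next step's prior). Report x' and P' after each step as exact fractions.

step 0: x̄ = F·x = [8, 6]
step 0: P̄ = F·P·Fᵀ + Q = [31 21; 21 17]
step 0: y = z − H·x̄ = [0]
step 0: S = H·P̄·Hᵀ + R = [27]
step 0: K = P̄·Hᵀ·S⁻¹ = [1/27; 1/3]
step 0: x' = x̄ + K·y = [8, 6]
step 0: P' = (I − K·H)·P̄ = [836/27 62/3; 62/3 14]
step 1: x̄ = F·x = [18, 10]
step 1: P̄ = F·P·Fᵀ + Q = [509/3 868/9; 868/9 1544/27]
step 1: y = z − H·x̄ = [9]
step 1: S = H·P̄·Hᵀ + R = [38]
step 1: K = P̄·Hᵀ·S⁻¹ = [-25/19; -32/57]
step 1: x' = x̄ + K·y = [117/19, 94/19]
step 1: P' = (I − K·H)·P̄ = [5921/57 11692/171; 11692/171 23192/513]

step 0: x' = [8, 6], P' = [836/27 62/3; 62/3 14]
step 1: x' = [117/19, 94/19], P' = [5921/57 11692/171; 11692/171 23192/513]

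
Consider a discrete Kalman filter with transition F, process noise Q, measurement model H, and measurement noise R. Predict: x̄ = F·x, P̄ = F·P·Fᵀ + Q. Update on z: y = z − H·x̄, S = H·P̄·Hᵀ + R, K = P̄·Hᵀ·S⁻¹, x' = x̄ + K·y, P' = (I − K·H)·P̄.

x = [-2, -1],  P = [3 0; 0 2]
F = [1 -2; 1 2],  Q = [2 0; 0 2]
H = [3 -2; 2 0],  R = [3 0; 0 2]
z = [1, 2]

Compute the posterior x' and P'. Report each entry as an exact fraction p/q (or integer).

x̄ = F·x = [0, -4]
P̄ = F·P·Fᵀ + Q = [13 -5; -5 13]
y = z − H·x̄ = [-7, 2]
S = H·P̄·Hᵀ + R = [232 98; 98 54]
K = P̄·Hᵀ·S⁻¹ = [49/1462 615/1462; -617/1462 849/1462]
x' = x̄ + K·y = [887/1462, 169/1462]
P' = (I − K·H)·P̄ = [615/1462 849/1462; 849/1462 2199/1462]

x' = [887/1462, 169/1462]
P' = [615/1462 849/1462; 849/1462 2199/1462]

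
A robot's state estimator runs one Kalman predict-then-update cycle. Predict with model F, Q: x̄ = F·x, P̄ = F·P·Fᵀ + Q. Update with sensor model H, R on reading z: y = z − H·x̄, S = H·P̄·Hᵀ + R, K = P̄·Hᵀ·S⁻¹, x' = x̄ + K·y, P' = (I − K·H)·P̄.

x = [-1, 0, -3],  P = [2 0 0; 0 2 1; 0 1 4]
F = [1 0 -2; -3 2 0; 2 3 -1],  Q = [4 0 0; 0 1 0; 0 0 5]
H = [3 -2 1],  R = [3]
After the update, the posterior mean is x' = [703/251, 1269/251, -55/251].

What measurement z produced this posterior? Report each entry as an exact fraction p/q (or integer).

x̄ = F·x = [5, 3, 1]
P̄ = F·P·Fᵀ + Q = [22 -10 6; -10 27 -2; 6 -2 29]
S = H·P̄·Hᵀ + R = [502]
K = P̄·Hᵀ·S⁻¹ = [46/251; -43/251; 51/502]
x' − x̄ = [-552/251, 516/251, -306/251] = K·y
y = (KᵀK)⁻¹·Kᵀ·(x' − x̄) = [-12]
z = y + H·x̄ = [-12] + [10] = [-2]

z = [-2]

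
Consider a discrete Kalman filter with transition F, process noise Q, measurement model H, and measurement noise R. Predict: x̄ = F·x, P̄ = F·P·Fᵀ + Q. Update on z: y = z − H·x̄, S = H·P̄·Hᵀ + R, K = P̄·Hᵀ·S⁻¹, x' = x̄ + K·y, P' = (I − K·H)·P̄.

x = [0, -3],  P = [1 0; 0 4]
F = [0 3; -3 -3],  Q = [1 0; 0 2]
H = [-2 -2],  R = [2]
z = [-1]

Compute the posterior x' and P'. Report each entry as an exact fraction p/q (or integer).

x̄ = F·x = [-9, 9]
P̄ = F·P·Fᵀ + Q = [37 -36; -36 47]
y = z − H·x̄ = [-1]
S = H·P̄·Hᵀ + R = [50]
K = P̄·Hᵀ·S⁻¹ = [-1/25; -11/25]
x' = x̄ + K·y = [-224/25, 236/25]
P' = (I − K·H)·P̄ = [923/25 -922/25; -922/25 933/25]

x' = [-224/25, 236/25]
P' = [923/25 -922/25; -922/25 933/25]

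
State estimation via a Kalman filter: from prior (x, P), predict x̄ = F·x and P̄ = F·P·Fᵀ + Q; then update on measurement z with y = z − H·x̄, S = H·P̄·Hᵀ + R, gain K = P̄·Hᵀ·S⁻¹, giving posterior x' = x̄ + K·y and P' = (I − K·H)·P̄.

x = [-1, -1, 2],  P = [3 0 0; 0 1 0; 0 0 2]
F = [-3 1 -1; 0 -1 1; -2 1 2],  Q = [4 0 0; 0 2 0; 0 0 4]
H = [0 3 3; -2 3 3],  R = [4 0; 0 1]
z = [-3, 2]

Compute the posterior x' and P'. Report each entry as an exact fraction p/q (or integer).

x' = [-23839/10118, 4587/5059, -18287/10118]
P' = [6092/5059 -225/5059 3471/5059; -225/5059 10931/5059 -10923/5059; 3471/5059 -10923/5059 13093/5059]

x̄ = F·x = [0, 3, 5]
P̄ = F·P·Fᵀ + Q = [34 -3 15; -3 5 3; 15 3 25]
y = z − H·x̄ = [-27, -22]
S = H·P̄·Hᵀ + R = [328 252; 252 317]
K = P̄·Hᵀ·S⁻¹ = [4869/10118 -2446/5059; 6/5059 474/5059; 3255/10118 -432/5059]
x' = x̄ + K·y = [-23839/10118, 4587/5059, -18287/10118]
P' = (I − K·H)·P̄ = [6092/5059 -225/5059 3471/5059; -225/5059 10931/5059 -10923/5059; 3471/5059 -10923/5059 13093/5059]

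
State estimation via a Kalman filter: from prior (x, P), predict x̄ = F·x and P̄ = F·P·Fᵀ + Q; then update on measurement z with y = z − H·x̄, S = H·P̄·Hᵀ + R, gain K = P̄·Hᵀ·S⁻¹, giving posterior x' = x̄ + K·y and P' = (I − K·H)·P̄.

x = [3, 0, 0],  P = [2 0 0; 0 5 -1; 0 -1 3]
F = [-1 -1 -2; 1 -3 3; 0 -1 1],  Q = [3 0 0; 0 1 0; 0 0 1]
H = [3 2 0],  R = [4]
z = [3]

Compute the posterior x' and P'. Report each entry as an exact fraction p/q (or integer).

x̄ = F·x = [-3, 3, 0]
P̄ = F·P·Fᵀ + Q = [18 -8 -2; -8 93 30; -2 30 11]
y = z − H·x̄ = [6]
S = H·P̄·Hᵀ + R = [442]
K = P̄·Hᵀ·S⁻¹ = [19/221; 81/221; 27/221]
x' = x̄ + K·y = [-549/221, 1149/221, 162/221]
P' = (I − K·H)·P̄ = [3256/221 -4846/221 -1468/221; -4846/221 7431/221 2256/221; -1468/221 2256/221 973/221]

x' = [-549/221, 1149/221, 162/221]
P' = [3256/221 -4846/221 -1468/221; -4846/221 7431/221 2256/221; -1468/221 2256/221 973/221]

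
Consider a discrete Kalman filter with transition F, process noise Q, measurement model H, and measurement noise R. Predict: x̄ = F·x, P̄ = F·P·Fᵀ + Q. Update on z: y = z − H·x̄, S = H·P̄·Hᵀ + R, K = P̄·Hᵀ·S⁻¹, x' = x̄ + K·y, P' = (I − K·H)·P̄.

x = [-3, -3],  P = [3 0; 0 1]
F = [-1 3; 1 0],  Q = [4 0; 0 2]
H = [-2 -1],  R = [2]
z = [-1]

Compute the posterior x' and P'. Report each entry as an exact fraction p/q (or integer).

x' = [110/59, -193/59]
P' = [103/59 -148/59; -148/59 294/59]

x̄ = F·x = [-6, -3]
P̄ = F·P·Fᵀ + Q = [16 -3; -3 5]
y = z − H·x̄ = [-16]
S = H·P̄·Hᵀ + R = [59]
K = P̄·Hᵀ·S⁻¹ = [-29/59; 1/59]
x' = x̄ + K·y = [110/59, -193/59]
P' = (I − K·H)·P̄ = [103/59 -148/59; -148/59 294/59]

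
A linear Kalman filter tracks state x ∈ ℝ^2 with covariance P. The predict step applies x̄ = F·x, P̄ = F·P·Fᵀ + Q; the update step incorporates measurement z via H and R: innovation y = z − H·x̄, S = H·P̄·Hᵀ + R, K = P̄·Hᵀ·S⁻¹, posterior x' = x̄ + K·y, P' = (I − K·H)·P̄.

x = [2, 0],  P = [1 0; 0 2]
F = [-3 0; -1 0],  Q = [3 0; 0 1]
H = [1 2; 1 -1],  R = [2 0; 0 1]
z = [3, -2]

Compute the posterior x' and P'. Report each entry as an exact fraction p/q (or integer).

x̄ = F·x = [-6, -2]
P̄ = F·P·Fᵀ + Q = [12 3; 3 2]
y = z − H·x̄ = [13, 2]
S = H·P̄·Hᵀ + R = [34 11; 11 9]
K = P̄·Hᵀ·S⁻¹ = [63/185 108/185; 52/185 -43/185]
x' = x̄ + K·y = [-15/37, 44/37]
P' = (I − K·H)·P̄ = [114/185 6/185; 6/185 49/185]

x' = [-15/37, 44/37]
P' = [114/185 6/185; 6/185 49/185]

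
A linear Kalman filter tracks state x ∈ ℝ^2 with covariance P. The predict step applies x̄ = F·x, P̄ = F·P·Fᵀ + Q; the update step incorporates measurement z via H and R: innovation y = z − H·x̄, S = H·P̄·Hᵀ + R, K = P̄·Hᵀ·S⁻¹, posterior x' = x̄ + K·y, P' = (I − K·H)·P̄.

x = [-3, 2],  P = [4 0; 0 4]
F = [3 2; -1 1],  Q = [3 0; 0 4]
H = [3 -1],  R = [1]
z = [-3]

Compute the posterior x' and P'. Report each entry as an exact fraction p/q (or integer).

x' = [213/532, 563/133]
P' = [699/532 482/133; 482/133 1452/133]

x̄ = F·x = [-5, 5]
P̄ = F·P·Fᵀ + Q = [55 -4; -4 12]
y = z − H·x̄ = [17]
S = H·P̄·Hᵀ + R = [532]
K = P̄·Hᵀ·S⁻¹ = [169/532; -6/133]
x' = x̄ + K·y = [213/532, 563/133]
P' = (I − K·H)·P̄ = [699/532 482/133; 482/133 1452/133]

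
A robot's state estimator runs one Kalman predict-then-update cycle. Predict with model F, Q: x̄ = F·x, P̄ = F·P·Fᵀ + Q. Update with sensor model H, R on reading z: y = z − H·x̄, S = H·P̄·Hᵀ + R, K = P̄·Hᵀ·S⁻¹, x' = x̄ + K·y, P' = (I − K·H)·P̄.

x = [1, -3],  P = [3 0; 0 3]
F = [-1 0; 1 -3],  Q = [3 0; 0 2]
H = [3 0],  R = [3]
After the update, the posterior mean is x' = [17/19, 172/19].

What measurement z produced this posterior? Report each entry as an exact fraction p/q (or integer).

z = [3]

x̄ = F·x = [-1, 10]
P̄ = F·P·Fᵀ + Q = [6 -3; -3 32]
S = H·P̄·Hᵀ + R = [57]
K = P̄·Hᵀ·S⁻¹ = [6/19; -3/19]
x' − x̄ = [36/19, -18/19] = K·y
y = (KᵀK)⁻¹·Kᵀ·(x' − x̄) = [6]
z = y + H·x̄ = [6] + [-3] = [3]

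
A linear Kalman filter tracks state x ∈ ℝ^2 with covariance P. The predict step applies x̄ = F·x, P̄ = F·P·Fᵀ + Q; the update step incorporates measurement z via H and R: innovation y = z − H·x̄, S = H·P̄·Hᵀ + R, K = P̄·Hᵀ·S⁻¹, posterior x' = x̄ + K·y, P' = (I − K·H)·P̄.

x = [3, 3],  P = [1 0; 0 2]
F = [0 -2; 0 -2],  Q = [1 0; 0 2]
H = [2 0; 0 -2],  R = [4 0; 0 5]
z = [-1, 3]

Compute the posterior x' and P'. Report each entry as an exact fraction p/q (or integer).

x' = [-401/388, -148/97]
P' = [149/194 20/97; 20/97 90/97]

x̄ = F·x = [-6, -6]
P̄ = F·P·Fᵀ + Q = [9 8; 8 10]
y = z − H·x̄ = [11, -9]
S = H·P̄·Hᵀ + R = [40 -32; -32 45]
K = P̄·Hᵀ·S⁻¹ = [149/388 -8/97; 10/97 -36/97]
x' = x̄ + K·y = [-401/388, -148/97]
P' = (I − K·H)·P̄ = [149/194 20/97; 20/97 90/97]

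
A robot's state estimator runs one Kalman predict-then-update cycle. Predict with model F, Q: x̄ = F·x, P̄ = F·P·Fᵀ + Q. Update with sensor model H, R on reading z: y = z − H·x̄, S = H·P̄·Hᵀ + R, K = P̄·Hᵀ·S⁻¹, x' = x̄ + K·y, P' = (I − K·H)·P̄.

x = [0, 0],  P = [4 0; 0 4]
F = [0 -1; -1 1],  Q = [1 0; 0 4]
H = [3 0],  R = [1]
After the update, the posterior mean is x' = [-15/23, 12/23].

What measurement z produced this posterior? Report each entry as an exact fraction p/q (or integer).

z = [-2]

x̄ = F·x = [0, 0]
P̄ = F·P·Fᵀ + Q = [5 -4; -4 12]
S = H·P̄·Hᵀ + R = [46]
K = P̄·Hᵀ·S⁻¹ = [15/46; -6/23]
x' − x̄ = [-15/23, 12/23] = K·y
y = (KᵀK)⁻¹·Kᵀ·(x' − x̄) = [-2]
z = y + H·x̄ = [-2] + [0] = [-2]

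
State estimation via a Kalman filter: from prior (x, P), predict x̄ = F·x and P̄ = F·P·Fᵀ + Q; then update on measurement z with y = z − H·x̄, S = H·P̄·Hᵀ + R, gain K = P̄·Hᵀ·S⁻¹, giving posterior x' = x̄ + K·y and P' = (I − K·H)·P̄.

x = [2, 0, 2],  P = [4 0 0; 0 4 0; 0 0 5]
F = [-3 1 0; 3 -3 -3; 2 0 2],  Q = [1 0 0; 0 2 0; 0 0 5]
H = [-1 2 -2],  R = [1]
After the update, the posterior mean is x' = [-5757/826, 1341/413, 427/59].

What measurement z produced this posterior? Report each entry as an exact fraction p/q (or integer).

x̄ = F·x = [-6, 0, 8]
P̄ = F·P·Fᵀ + Q = [41 -48 -24; -48 119 -6; -24 -6 41]
S = H·P̄·Hᵀ + R = [826]
K = P̄·Hᵀ·S⁻¹ = [-89/826; 149/413; -5/59]
x' − x̄ = [-801/826, 1341/413, -45/59] = K·y
y = (KᵀK)⁻¹·Kᵀ·(x' − x̄) = [9]
z = y + H·x̄ = [9] + [-10] = [-1]

z = [-1]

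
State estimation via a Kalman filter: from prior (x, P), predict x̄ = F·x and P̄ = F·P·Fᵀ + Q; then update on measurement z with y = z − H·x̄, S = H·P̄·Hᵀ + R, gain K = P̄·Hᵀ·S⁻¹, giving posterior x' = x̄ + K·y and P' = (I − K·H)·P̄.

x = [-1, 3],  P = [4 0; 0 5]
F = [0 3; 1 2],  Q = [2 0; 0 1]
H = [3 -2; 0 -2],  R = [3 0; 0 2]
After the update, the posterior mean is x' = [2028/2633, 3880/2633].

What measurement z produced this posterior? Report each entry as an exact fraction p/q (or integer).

x̄ = F·x = [9, 5]
P̄ = F·P·Fᵀ + Q = [47 30; 30 25]
S = H·P̄·Hᵀ + R = [166 -80; -80 102]
K = P̄·Hᵀ·S⁻¹ = [1731/5266 -870/2633; 20/2633 -1275/2633]
x' − x̄ = [-21669/2633, -9285/2633] = K·y
y = (KᵀK)⁻¹·Kᵀ·(x' − x̄) = [-18, 7]
z = y + H·x̄ = [-18, 7] + [17, -10] = [-1, -3]

z = [-1, -3]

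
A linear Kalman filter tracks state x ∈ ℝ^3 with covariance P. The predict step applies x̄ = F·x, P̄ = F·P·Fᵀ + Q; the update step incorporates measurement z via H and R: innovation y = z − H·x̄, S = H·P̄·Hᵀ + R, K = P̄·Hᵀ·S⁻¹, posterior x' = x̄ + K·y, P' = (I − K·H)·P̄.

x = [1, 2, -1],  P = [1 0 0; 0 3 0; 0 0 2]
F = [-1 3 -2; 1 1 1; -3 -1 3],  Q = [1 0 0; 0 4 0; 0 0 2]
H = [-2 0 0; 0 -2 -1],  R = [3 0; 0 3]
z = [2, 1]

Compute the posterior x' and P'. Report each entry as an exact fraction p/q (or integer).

x̄ = F·x = [7, 2, -8]
P̄ = F·P·Fᵀ + Q = [37 4 -18; 4 10 0; -18 0 32]
y = z − H·x̄ = [16, -3]
S = H·P̄·Hᵀ + R = [151 -20; -20 75]
K = P̄·Hᵀ·S⁻¹ = [-214/437 6/2185; -40/437 -636/2185; 412/2185 -4112/10925]
x' = x̄ + K·y = [-97/115, 162/115, -2216/575]
P' = (I − K·H)·P̄ = [321/437 60/437 -618/2185; 60/437 1506/437 -13152/2185; -618/2185 -13152/2185 143856/10925]

x' = [-97/115, 162/115, -2216/575]
P' = [321/437 60/437 -618/2185; 60/437 1506/437 -13152/2185; -618/2185 -13152/2185 143856/10925]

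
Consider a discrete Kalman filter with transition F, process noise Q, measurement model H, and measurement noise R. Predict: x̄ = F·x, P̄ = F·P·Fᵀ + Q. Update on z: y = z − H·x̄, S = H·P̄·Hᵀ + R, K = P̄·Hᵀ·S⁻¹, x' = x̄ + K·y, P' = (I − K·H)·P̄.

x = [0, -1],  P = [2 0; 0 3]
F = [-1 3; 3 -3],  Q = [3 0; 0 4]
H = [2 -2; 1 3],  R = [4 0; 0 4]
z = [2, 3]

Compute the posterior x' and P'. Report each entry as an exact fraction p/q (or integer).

x̄ = F·x = [-3, 3]
P̄ = F·P·Fᵀ + Q = [32 -33; -33 49]
y = z − H·x̄ = [14, -3]
S = H·P̄·Hᵀ + R = [592 -362; -362 279]
K = P̄·Hᵀ·S⁻¹ = [3004/8531 1849/8531; -1122/8531 2030/8531]
x' = x̄ + K·y = [10916/8531, 3795/8531]
P' = (I − K·H)·P̄ = [6355/8531 347/8531; 347/8531 2591/8531]

x' = [10916/8531, 3795/8531]
P' = [6355/8531 347/8531; 347/8531 2591/8531]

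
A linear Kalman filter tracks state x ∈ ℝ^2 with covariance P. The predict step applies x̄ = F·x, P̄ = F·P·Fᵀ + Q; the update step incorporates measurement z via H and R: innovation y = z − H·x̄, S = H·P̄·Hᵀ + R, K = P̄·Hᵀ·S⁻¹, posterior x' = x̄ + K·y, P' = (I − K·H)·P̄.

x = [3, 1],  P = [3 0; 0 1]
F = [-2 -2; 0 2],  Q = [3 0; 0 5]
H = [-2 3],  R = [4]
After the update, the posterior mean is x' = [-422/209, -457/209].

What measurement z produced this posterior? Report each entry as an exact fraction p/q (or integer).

z = [-3]

x̄ = F·x = [-8, 2]
P̄ = F·P·Fᵀ + Q = [19 -4; -4 9]
S = H·P̄·Hᵀ + R = [209]
K = P̄·Hᵀ·S⁻¹ = [-50/209; 35/209]
x' − x̄ = [1250/209, -875/209] = K·y
y = (KᵀK)⁻¹·Kᵀ·(x' − x̄) = [-25]
z = y + H·x̄ = [-25] + [22] = [-3]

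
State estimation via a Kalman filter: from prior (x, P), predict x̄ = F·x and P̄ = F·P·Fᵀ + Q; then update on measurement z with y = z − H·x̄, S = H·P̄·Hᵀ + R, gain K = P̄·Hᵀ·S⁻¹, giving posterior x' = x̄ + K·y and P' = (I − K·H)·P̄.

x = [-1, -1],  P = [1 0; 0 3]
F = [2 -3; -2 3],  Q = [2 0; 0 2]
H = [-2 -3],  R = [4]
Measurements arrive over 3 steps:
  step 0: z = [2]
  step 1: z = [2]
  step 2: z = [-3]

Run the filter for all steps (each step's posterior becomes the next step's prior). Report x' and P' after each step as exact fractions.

step 0: x̄ = F·x = [1, -1]
step 0: P̄ = F·P·Fᵀ + Q = [33 -31; -31 33]
step 0: y = z − H·x̄ = [1]
step 0: S = H·P̄·Hᵀ + R = [61]
step 0: K = P̄·Hᵀ·S⁻¹ = [27/61; -37/61]
step 0: x' = x̄ + K·y = [88/61, -98/61]
step 0: P' = (I − K·H)·P̄ = [1284/61 -892/61; -892/61 644/61]
step 1: x̄ = F·x = [470/61, -470/61]
step 1: P̄ = F·P·Fᵀ + Q = [21758/61 -21636/61; -21636/61 21758/61]
step 1: y = z − H·x̄ = [-348/61]
step 1: S = H·P̄·Hᵀ + R = [23466/61]
step 1: K = P̄·Hᵀ·S⁻¹ = [10696/11733; -3667/3911]
step 1: x' = x̄ + K·y = [9794/3911, -9214/3911]
step 1: P' = (I − K·H)·P̄ = [434062/11733 -101212/3911; -101212/3911 72364/3911]
step 2: x̄ = F·x = [47230/3911, -47230/3911]
step 2: P̄ = F·P·Fᵀ + Q = [7357174/11733 -7333708/11733; -7333708/11733 7357174/11733]
step 2: y = z − H·x̄ = [-58963/3911]
step 2: S = H·P̄·Hᵀ + R = [7685698/11733]
step 2: K = P̄·Hᵀ·S⁻¹ = [3643388/3842849; -3702053/3842849]
step 2: x' = x̄ + K·y = [-8521434/3842849, 9405879/3842849]
step 2: P' = (I − K·H)·P̄ = [146932286/3842849 -102812708/3842849; -102812708/3842849 73477876/3842849]

step 0: x' = [88/61, -98/61], P' = [1284/61 -892/61; -892/61 644/61]
step 1: x' = [9794/3911, -9214/3911], P' = [434062/11733 -101212/3911; -101212/3911 72364/3911]
step 2: x' = [-8521434/3842849, 9405879/3842849], P' = [146932286/3842849 -102812708/3842849; -102812708/3842849 73477876/3842849]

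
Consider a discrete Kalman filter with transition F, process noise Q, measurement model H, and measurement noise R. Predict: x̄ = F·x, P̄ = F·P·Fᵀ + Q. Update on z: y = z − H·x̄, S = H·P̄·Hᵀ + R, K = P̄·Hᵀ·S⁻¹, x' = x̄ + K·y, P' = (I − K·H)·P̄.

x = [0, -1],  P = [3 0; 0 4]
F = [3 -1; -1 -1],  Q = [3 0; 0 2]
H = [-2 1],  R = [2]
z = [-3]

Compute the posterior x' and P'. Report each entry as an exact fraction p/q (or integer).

x̄ = F·x = [1, 1]
P̄ = F·P·Fᵀ + Q = [34 -5; -5 9]
y = z − H·x̄ = [-2]
S = H·P̄·Hᵀ + R = [167]
K = P̄·Hᵀ·S⁻¹ = [-73/167; 19/167]
x' = x̄ + K·y = [313/167, 129/167]
P' = (I − K·H)·P̄ = [349/167 552/167; 552/167 1142/167]

x' = [313/167, 129/167]
P' = [349/167 552/167; 552/167 1142/167]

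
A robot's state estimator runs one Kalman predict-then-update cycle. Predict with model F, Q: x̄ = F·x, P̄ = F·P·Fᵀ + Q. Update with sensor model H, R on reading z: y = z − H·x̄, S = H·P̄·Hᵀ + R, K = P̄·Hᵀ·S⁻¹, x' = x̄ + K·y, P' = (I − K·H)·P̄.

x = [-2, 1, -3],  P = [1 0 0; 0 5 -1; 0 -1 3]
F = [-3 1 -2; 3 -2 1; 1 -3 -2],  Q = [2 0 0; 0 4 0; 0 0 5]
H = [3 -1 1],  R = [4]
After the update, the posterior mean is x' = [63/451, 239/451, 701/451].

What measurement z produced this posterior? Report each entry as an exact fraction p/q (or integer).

x̄ = F·x = [13, -11, 1]
P̄ = F·P·Fᵀ + Q = [32 -30 -10; -30 40 26; -10 26 51]
S = H·P̄·Hᵀ + R = [451]
K = P̄·Hᵀ·S⁻¹ = [116/451; -104/451; -5/451]
x' − x̄ = [-5800/451, 5200/451, 250/451] = K·y
y = (KᵀK)⁻¹·Kᵀ·(x' − x̄) = [-50]
z = y + H·x̄ = [-50] + [51] = [1]

z = [1]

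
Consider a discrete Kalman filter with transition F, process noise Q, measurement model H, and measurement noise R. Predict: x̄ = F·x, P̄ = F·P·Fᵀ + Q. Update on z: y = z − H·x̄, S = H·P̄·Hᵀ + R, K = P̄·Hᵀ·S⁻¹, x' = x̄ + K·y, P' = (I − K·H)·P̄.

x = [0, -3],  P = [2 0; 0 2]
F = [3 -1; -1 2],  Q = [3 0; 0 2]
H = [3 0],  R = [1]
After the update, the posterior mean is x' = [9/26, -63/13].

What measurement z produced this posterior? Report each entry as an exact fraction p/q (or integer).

x̄ = F·x = [3, -6]
P̄ = F·P·Fᵀ + Q = [23 -10; -10 12]
S = H·P̄·Hᵀ + R = [208]
K = P̄·Hᵀ·S⁻¹ = [69/208; -15/104]
x' − x̄ = [-69/26, 15/13] = K·y
y = (KᵀK)⁻¹·Kᵀ·(x' − x̄) = [-8]
z = y + H·x̄ = [-8] + [9] = [1]

z = [1]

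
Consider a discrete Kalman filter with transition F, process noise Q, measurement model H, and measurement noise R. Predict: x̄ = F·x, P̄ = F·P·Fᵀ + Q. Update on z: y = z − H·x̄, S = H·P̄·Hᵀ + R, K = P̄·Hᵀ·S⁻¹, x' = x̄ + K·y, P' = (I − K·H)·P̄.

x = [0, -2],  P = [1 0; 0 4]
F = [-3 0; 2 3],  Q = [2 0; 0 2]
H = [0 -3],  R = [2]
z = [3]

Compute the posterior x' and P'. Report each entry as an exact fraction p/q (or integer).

x̄ = F·x = [0, -6]
P̄ = F·P·Fᵀ + Q = [11 -6; -6 42]
y = z − H·x̄ = [-15]
S = H·P̄·Hᵀ + R = [380]
K = P̄·Hᵀ·S⁻¹ = [9/190; -63/190]
x' = x̄ + K·y = [-27/38, -39/38]
P' = (I − K·H)·P̄ = [964/95 -3/95; -3/95 21/95]

x' = [-27/38, -39/38]
P' = [964/95 -3/95; -3/95 21/95]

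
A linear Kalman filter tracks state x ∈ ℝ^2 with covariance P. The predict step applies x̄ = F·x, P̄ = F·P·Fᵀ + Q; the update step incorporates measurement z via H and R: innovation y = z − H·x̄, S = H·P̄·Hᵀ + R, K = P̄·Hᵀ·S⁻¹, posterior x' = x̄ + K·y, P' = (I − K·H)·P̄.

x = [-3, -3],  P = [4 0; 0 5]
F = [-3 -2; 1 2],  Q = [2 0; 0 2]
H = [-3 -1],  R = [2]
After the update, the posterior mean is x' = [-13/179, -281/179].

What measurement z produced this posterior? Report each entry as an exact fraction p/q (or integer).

z = [2]

x̄ = F·x = [15, -9]
P̄ = F·P·Fᵀ + Q = [58 -32; -32 26]
S = H·P̄·Hᵀ + R = [358]
K = P̄·Hᵀ·S⁻¹ = [-71/179; 35/179]
x' − x̄ = [-2698/179, 1330/179] = K·y
y = (KᵀK)⁻¹·Kᵀ·(x' − x̄) = [38]
z = y + H·x̄ = [38] + [-36] = [2]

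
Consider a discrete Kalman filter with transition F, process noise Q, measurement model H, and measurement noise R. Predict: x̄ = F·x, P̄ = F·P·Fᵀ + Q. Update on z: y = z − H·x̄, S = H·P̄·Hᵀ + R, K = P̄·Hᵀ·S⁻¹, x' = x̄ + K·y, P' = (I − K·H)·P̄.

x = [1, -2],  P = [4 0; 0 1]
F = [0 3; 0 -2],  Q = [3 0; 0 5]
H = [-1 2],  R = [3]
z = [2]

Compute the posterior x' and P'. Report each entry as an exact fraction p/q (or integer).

x' = [-54/25, 4/25]
P' = [108/25 42/25; 42/25 33/25]

x̄ = F·x = [-6, 4]
P̄ = F·P·Fᵀ + Q = [12 -6; -6 9]
y = z − H·x̄ = [-12]
S = H·P̄·Hᵀ + R = [75]
K = P̄·Hᵀ·S⁻¹ = [-8/25; 8/25]
x' = x̄ + K·y = [-54/25, 4/25]
P' = (I − K·H)·P̄ = [108/25 42/25; 42/25 33/25]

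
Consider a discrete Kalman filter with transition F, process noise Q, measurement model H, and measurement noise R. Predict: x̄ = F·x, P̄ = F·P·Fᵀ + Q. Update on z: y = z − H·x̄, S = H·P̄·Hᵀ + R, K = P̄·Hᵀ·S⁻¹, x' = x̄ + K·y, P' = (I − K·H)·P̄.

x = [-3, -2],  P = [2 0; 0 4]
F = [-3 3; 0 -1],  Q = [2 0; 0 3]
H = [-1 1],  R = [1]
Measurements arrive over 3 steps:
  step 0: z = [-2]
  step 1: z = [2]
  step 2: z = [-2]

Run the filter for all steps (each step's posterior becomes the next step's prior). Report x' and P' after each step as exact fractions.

step 0: x' = [83/22, 157/88], P' = [38/11 59/22; 59/22 255/88]
step 1: x' = [-1301/280, -709/280], P' = [3289/840 927/280; 927/280 1023/280]
step 2: x' = [20057/3778, 12163/3778], P' = [44533/11334 12687/3778; 12687/3778 14121/3778]

step 0: x̄ = F·x = [3, 2]
step 0: P̄ = F·P·Fᵀ + Q = [56 -12; -12 7]
step 0: y = z − H·x̄ = [-1]
step 0: S = H·P̄·Hᵀ + R = [88]
step 0: K = P̄·Hᵀ·S⁻¹ = [-17/22; 19/88]
step 0: x' = x̄ + K·y = [83/22, 157/88]
step 0: P' = (I − K·H)·P̄ = [38/11 59/22; 59/22 255/88]
step 1: x̄ = F·x = [-525/88, -157/88]
step 1: P̄ = F·P·Fᵀ + Q = [959/88 -57/88; -57/88 519/88]
step 1: y = z − H·x̄ = [-24/11]
step 1: S = H·P̄·Hᵀ + R = [210/11]
step 1: K = P̄·Hᵀ·S⁻¹ = [-127/210; 12/35]
step 1: x' = x̄ + K·y = [-1301/280, -709/280]
step 1: P' = (I − K·H)·P̄ = [3289/840 927/280; 927/280 1023/280]
step 2: x̄ = F·x = [222/35, 709/280]
step 2: P̄ = F·P·Fᵀ + Q = [737/70 -36/35; -36/35 1863/280]
step 2: y = z − H·x̄ = [507/280]
step 2: S = H·P̄·Hᵀ + R = [5667/280]
step 2: K = P̄·Hᵀ·S⁻¹ = [-3236/5667; 717/1889]
step 2: x' = x̄ + K·y = [20057/3778, 12163/3778]
step 2: P' = (I − K·H)·P̄ = [44533/11334 12687/3778; 12687/3778 14121/3778]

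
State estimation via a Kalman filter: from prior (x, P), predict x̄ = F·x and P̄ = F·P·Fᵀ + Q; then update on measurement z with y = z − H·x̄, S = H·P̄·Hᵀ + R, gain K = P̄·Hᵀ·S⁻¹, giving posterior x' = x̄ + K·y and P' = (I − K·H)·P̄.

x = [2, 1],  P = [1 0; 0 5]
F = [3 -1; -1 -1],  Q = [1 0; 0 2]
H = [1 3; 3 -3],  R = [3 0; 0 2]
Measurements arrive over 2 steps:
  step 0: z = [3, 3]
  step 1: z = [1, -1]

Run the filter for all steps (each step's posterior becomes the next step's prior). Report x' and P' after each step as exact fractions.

step 0: x' = [8826/5807, 7699/17421], P' = [1770/5807 816/5807; 816/5807 3412/17421]
step 1: x' = [1303528/4735717, 1898733/4735717], P' = [1258338/4735717 536124/4735717; 536124/4735717 4136856/23678585]

step 0: x̄ = F·x = [5, -3]
step 0: P̄ = F·P·Fᵀ + Q = [15 2; 2 8]
step 0: y = z − H·x̄ = [7, -21]
step 0: S = H·P̄·Hᵀ + R = [102 -15; -15 173]
step 0: K = P̄·Hᵀ·S⁻¹ = [1406/5807 1431/5807; 4228/17421 -482/5807]
step 0: x' = x̄ + K·y = [8826/5807, 7699/17421]
step 0: P' = (I − K·H)·P̄ = [1770/5807 816/5807; 816/5807 3412/17421]
step 1: x̄ = F·x = [71735/17421, -34177/17421]
step 1: P̄ = F·P·Fᵀ + Q = [53935/17421 -17414/17421; -17414/17421 48460/17421]
step 1: y = z − H·x̄ = [48217/17421, -111719/5807]
step 1: S = H·P̄·Hᵀ + R = [437854/17421 -126273/5807; -126273/5807 423283/5807]
step 1: K = P̄·Hᵀ·S⁻¹ = [136510/676531 1083321/4735717; 718628/3382655 -2184354/23678585]
step 1: x' = x̄ + K·y = [1303528/4735717, 1898733/4735717]
step 1: P' = (I − K·H)·P̄ = [1258338/4735717 536124/4735717; 536124/4735717 4136856/23678585]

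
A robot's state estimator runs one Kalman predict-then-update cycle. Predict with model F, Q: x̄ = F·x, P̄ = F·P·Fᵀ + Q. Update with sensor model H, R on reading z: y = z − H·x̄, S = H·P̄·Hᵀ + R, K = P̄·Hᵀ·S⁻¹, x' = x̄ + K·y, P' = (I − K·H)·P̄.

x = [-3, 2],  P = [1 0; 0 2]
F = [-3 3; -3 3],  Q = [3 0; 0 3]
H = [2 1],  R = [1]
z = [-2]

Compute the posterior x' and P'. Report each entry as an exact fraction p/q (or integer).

x' = [-204/259, -9/37]
P' = [201/259 -45/37; -45/37 102/37]

x̄ = F·x = [15, 15]
P̄ = F·P·Fᵀ + Q = [30 27; 27 30]
y = z − H·x̄ = [-47]
S = H·P̄·Hᵀ + R = [259]
K = P̄·Hᵀ·S⁻¹ = [87/259; 12/37]
x' = x̄ + K·y = [-204/259, -9/37]
P' = (I − K·H)·P̄ = [201/259 -45/37; -45/37 102/37]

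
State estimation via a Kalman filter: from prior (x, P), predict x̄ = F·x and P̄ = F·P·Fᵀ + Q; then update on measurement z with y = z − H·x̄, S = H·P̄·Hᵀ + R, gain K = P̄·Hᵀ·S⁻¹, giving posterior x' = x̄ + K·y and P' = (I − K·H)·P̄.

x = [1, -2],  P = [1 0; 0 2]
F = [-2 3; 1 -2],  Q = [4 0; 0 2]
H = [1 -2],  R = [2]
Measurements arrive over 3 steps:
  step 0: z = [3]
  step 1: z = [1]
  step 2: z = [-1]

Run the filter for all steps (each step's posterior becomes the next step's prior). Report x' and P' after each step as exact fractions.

step 0: x' = [55/64, -29/32], P' = [103/32 19/16; 19/16 7/8]
step 1: x' = [1/268, -129/536], P' = [1137/335 861/670; 861/670 1223/1340]
step 2: x' = [-8096/18341, 5435/18341], P' = [187534/55023 23704/18341; 23704/18341 16800/18341]

step 0: x̄ = F·x = [-8, 5]
step 0: P̄ = F·P·Fᵀ + Q = [26 -14; -14 11]
step 0: y = z − H·x̄ = [21]
step 0: S = H·P̄·Hᵀ + R = [128]
step 0: K = P̄·Hᵀ·S⁻¹ = [27/64; -9/32]
step 0: x' = x̄ + K·y = [55/64, -29/32]
step 0: P' = (I − K·H)·P̄ = [103/32 19/16; 19/16 7/8]
step 1: x̄ = F·x = [-71/16, 171/64]
step 1: P̄ = F·P·Fᵀ + Q = [21/2 -27/8; -27/8 127/32]
step 1: y = z − H·x̄ = [345/32]
step 1: S = H·P̄·Hᵀ + R = [335/8]
step 1: K = P̄·Hᵀ·S⁻¹ = [138/335; -181/670]
step 1: x' = x̄ + K·y = [1/268, -129/536]
step 1: P' = (I − K·H)·P̄ = [1137/335 861/670; 861/670 1223/1340]
step 2: x̄ = F·x = [-391/536, 65/134]
step 2: P̄ = F·P·Fᵀ + Q = [2779/268 -219/67; -219/67 1308/335]
step 2: y = z − H·x̄ = [375/536]
step 2: S = H·P̄·Hᵀ + R = [55023/1340]
step 2: K = P̄·Hᵀ·S⁻¹ = [22655/55023; -4948/18341]
step 2: x' = x̄ + K·y = [-8096/18341, 5435/18341]
step 2: P' = (I − K·H)·P̄ = [187534/55023 23704/18341; 23704/18341 16800/18341]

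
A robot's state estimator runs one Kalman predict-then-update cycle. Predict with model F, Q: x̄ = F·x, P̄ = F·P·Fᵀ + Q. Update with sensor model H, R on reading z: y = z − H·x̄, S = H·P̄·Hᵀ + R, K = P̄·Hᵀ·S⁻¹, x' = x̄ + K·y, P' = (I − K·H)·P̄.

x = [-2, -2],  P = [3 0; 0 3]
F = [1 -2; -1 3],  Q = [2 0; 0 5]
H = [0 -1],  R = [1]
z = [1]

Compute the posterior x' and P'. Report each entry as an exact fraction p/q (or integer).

x̄ = F·x = [2, -4]
P̄ = F·P·Fᵀ + Q = [17 -21; -21 35]
y = z − H·x̄ = [-3]
S = H·P̄·Hᵀ + R = [36]
K = P̄·Hᵀ·S⁻¹ = [7/12; -35/36]
x' = x̄ + K·y = [1/4, -13/12]
P' = (I − K·H)·P̄ = [19/4 -7/12; -7/12 35/36]

x' = [1/4, -13/12]
P' = [19/4 -7/12; -7/12 35/36]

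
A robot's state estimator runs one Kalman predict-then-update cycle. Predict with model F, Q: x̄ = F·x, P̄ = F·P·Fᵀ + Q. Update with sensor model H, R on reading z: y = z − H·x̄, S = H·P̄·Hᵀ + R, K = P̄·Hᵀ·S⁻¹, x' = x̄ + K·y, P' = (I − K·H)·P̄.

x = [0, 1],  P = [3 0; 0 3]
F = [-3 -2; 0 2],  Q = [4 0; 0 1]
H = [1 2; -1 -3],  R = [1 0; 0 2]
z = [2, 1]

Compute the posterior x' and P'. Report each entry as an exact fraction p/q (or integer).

x' = [2917/599, -1012/599]
P' = [7141/599 -2929/599; -2929/599 1271/599]

x̄ = F·x = [-2, 2]
P̄ = F·P·Fᵀ + Q = [43 -12; -12 13]
y = z − H·x̄ = [0, 5]
S = H·P̄·Hᵀ + R = [48 -61; -61 90]
K = P̄·Hᵀ·S⁻¹ = [1283/599 823/599; -387/599 -442/599]
x' = x̄ + K·y = [2917/599, -1012/599]
P' = (I − K·H)·P̄ = [7141/599 -2929/599; -2929/599 1271/599]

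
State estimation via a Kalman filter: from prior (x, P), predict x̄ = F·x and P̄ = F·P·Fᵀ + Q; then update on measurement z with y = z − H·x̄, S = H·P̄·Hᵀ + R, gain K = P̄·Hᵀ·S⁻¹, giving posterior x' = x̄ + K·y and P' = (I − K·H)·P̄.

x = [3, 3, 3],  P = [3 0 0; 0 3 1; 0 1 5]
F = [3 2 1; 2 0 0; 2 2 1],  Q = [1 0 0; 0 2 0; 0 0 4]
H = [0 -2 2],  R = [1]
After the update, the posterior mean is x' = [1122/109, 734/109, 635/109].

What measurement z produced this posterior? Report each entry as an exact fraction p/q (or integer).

x̄ = F·x = [18, 6, 15]
P̄ = F·P·Fᵀ + Q = [49 18 39; 18 14 12; 39 12 37]
S = H·P̄·Hᵀ + R = [109]
K = P̄·Hᵀ·S⁻¹ = [42/109; -4/109; 50/109]
x' − x̄ = [-840/109, 80/109, -1000/109] = K·y
y = (KᵀK)⁻¹·Kᵀ·(x' − x̄) = [-20]
z = y + H·x̄ = [-20] + [18] = [-2]

z = [-2]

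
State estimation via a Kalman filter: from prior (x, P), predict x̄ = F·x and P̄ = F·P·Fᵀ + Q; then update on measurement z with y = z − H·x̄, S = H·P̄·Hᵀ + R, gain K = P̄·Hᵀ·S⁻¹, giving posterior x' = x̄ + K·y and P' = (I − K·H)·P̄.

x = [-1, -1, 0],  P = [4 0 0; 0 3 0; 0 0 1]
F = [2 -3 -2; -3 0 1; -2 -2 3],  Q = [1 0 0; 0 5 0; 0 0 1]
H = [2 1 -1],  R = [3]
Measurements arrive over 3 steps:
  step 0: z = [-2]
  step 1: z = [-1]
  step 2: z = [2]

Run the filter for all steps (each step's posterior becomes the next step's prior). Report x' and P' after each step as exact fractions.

step 0: x' = [-89/133, 510/133, 31/7], P' = [908/133 -720/133 46/7; -720/133 4217/133 152/7; 46/7 152/7 247/7]
step 1: x' = [-46194/123587, 258908/123587, 295815/123587], P' = [4879066/123587 -4042944/123587 5530958/123587; -4042944/123587 4174563/123587 -3873822/123587; 5530958/123587 -3873822/123587 7227499/123587]
step 2: x' = [-98432070/84473909, 205660029/84473909, -150563095/84473909], P' = [20209338730/84473909 -15579511470/84473909 24734766752/84473909; -15579511470/84473909 12593054085/84473909 -18555383130/84473909; 24734766752/84473909 -18555383130/84473909 30968247067/84473909]

step 0: x̄ = F·x = [1, 3, 4]
step 0: P̄ = F·P·Fᵀ + Q = [48 -26 -4; -26 42 27; -4 27 38]
step 0: y = z − H·x̄ = [-3]
step 0: S = H·P̄·Hᵀ + R = [133]
step 0: K = P̄·Hᵀ·S⁻¹ = [74/133; -37/133; -1/7]
step 0: x' = x̄ + K·y = [-89/133, 510/133, 31/7]
step 0: P' = (I − K·H)·P̄ = [908/133 -720/133 46/7; -720/133 4217/133 152/7; 46/7 152/7 247/7]
step 1: x̄ = F·x = [-2886/133, 856/133, 925/133]
step 1: P̄ = F·P·Fᵀ + Q = [96794/133 -22986/133 -13628/133; -22986/133 8286/133 -183/133; -13628/133 -183/133 11966/133]
step 1: y = z − H·x̄ = [5708/133]
step 1: S = H·P̄·Hᵀ + R = [370761/133]
step 1: K = P̄·Hᵀ·S⁻¹ = [61410/123587; -12501/123587; -13135/123587]
step 1: x' = x̄ + K·y = [-46194/123587, 258908/123587, 295815/123587]
step 1: P' = (I − K·H)·P̄ = [4879066/123587 -4042944/123587 5530958/123587; -4042944/123587 4174563/123587 -3873822/123587; 5530958/123587 -3873822/123587 7227499/123587]
step 2: x̄ = F·x = [-1460742/123587, 434397/123587, 462017/123587]
step 2: P̄ = F·P·Fᵀ + Q = [43902714/123587 -24246760/123587 28758922/123587; -24246760/123587 18571280/123587 -26393665/123587; 28758922/123587 -26393665/123587 49156410/123587]
step 2: y = z − H·x̄ = [3196278/123587]
step 2: S = H·P̄·Hᵀ + R = [84473909/123587]
step 2: K = P̄·Hᵀ·S⁻¹ = [34799746/84473909; -3528575/84473909; -18032231/84473909]
step 2: x' = x̄ + K·y = [-98432070/84473909, 205660029/84473909, -150563095/84473909]
step 2: P' = (I − K·H)·P̄ = [20209338730/84473909 -15579511470/84473909 24734766752/84473909; -15579511470/84473909 12593054085/84473909 -18555383130/84473909; 24734766752/84473909 -18555383130/84473909 30968247067/84473909]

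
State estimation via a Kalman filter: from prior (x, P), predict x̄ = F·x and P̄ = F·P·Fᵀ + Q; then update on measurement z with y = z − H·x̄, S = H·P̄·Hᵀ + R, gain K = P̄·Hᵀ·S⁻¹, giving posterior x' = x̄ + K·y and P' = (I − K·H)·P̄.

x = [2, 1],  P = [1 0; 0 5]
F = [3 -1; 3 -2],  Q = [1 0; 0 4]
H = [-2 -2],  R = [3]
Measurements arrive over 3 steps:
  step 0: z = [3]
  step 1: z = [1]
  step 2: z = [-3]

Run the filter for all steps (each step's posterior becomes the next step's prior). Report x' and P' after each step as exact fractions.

step 0: x' = [307/347, -796/347], P' = [581/347 -479/347; -479/347 635/347]
step 1: x' = [-101999/183481, 23469/183481], P' = [241155/183481 -181470/183481; -181470/183481 258615/183481]
step 2: x' = [33902382/74388203, 74807055/74388203], P' = [97630189/74388203 -73563691/74388203; -73563691/74388203 104875513/74388203]

step 0: x̄ = F·x = [5, 4]
step 0: P̄ = F·P·Fᵀ + Q = [15 19; 19 33]
step 0: y = z − H·x̄ = [21]
step 0: S = H·P̄·Hᵀ + R = [347]
step 0: K = P̄·Hᵀ·S⁻¹ = [-68/347; -104/347]
step 0: x' = x̄ + K·y = [307/347, -796/347]
step 0: P' = (I − K·H)·P̄ = [581/347 -479/347; -479/347 635/347]
step 1: x̄ = F·x = [1717/347, 2513/347]
step 1: P̄ = F·P·Fᵀ + Q = [9085/347 10810/347; 10810/347 14905/347]
step 1: y = z − H·x̄ = [8807/347]
step 1: S = H·P̄·Hᵀ + R = [183481/347]
step 1: K = P̄·Hᵀ·S⁻¹ = [-39790/183481; -51430/183481]
step 1: x' = x̄ + K·y = [-101999/183481, 23469/183481]
step 1: P' = (I − K·H)·P̄ = [241155/183481 -181470/183481; -181470/183481 258615/183481]
step 2: x̄ = F·x = [-7662/4267, -352935/183481]
step 2: P̄ = F·P·Fᵀ + Q = [86077/4267 100485/4267; 100485/4267 6116419/183481]
step 2: y = z − H·x̄ = [-1915245/183481]
step 2: S = H·P̄·Hᵀ + R = [74388203/183481]
step 2: K = P̄·Hᵀ·S⁻¹ = [-16044332/74388203; -20874548/74388203]
step 2: x' = x̄ + K·y = [33902382/74388203, 74807055/74388203]
step 2: P' = (I − K·H)·P̄ = [97630189/74388203 -73563691/74388203; -73563691/74388203 104875513/74388203]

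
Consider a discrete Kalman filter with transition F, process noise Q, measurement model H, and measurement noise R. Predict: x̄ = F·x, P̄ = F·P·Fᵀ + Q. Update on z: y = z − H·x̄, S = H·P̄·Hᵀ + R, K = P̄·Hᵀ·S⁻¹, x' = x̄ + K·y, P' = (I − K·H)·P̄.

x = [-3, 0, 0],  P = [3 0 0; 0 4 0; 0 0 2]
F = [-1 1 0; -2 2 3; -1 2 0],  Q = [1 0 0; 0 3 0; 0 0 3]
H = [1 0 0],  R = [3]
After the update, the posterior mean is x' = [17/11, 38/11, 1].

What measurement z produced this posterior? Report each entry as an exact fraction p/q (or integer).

x̄ = F·x = [3, 6, 3]
P̄ = F·P·Fᵀ + Q = [8 14 11; 14 49 22; 11 22 22]
S = H·P̄·Hᵀ + R = [11]
K = P̄·Hᵀ·S⁻¹ = [8/11; 14/11; 1]
x' − x̄ = [-16/11, -28/11, -2] = K·y
y = (KᵀK)⁻¹·Kᵀ·(x' − x̄) = [-2]
z = y + H·x̄ = [-2] + [3] = [1]

z = [1]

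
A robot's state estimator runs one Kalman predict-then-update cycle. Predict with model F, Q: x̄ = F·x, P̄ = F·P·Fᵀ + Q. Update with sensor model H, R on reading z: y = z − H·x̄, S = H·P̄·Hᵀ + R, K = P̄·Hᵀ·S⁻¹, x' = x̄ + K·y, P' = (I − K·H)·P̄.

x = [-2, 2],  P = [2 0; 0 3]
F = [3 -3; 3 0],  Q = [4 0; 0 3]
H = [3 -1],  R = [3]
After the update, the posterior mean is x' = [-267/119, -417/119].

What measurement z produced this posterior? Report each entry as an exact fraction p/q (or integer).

x̄ = F·x = [-12, -6]
P̄ = F·P·Fᵀ + Q = [49 18; 18 21]
S = H·P̄·Hᵀ + R = [357]
K = P̄·Hᵀ·S⁻¹ = [43/119; 11/119]
x' − x̄ = [1161/119, 297/119] = K·y
y = (KᵀK)⁻¹·Kᵀ·(x' − x̄) = [27]
z = y + H·x̄ = [27] + [-30] = [-3]

z = [-3]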